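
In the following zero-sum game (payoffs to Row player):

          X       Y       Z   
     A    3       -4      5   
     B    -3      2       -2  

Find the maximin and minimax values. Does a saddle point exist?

Maximin = -3, Minimax = 2, Saddle: False

Work:
Row minimums: [-4, -3] → maximin = -3
Column maximums: [3, 2, 5] → minimax = 2
No saddle point (maximin ≠ minimax). Mixed strategy needed.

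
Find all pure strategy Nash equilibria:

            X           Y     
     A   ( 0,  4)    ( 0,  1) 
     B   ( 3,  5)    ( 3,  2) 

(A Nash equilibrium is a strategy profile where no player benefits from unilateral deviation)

Nash equilibrium: (B, X)

Work:
Best responses:
  P1 vs X: payoffs [0, 3] → best response B (payoff 3)
  P1 vs Y: payoffs [0, 3] → best response B (payoff 3)
  P2 vs A: payoffs [4, 1] → best response X (payoff 4)
  P2 vs B: payoffs [5, 2] → best response X (payoff 5)
Mutual best responses: (B,X) → Nash equilibria.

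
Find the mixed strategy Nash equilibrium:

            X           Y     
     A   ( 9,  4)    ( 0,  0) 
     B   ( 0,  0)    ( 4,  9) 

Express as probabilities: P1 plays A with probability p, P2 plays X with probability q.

p = 0.6923, q = 0.3077

Work:
Find probabilities that make opponent indifferent:
P2 chooses q to make P1 indifferent between A and B
P1 chooses p to make P2 indifferent between X and Y
Mixed NE: P1 plays (A: 0.6923, B: 0.3077), P2 plays (X: 0.3077, Y: 0.6923)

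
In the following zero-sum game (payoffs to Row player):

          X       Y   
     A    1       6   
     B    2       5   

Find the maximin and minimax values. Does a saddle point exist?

Maximin = 2, Minimax = 2, Saddle: True

Work:
Row minimums: [1, 2] → maximin = 2
Column maximums: [2, 6] → minimax = 2
Saddle point exists! Game value = 2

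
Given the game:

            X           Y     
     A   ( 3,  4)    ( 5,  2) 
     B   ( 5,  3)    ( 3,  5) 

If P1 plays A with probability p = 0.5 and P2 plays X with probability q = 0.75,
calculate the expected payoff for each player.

E[P1] = 4.0, E[P2] = 3.5

Work:
E[P1] = p·q·π₁(A,X) + p·(1-q)·π₁(A,Y) + (1-p)·q·π₁(B,X) + (1-p)·(1-q)·π₁(B,Y)
= 0.5·0.75·3 + 0.5·0.25·5 + 0.5·0.75·5 + 0.5·0.25·3
= 4.0

E[P2] = 3.5 (similar calculation)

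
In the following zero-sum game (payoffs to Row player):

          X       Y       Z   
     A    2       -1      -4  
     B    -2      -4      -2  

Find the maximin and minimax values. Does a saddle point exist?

Maximin = -4, Minimax = -2, Saddle: False

Work:
Row minimums: [-4, -4] → maximin = -4
Column maximums: [2, -1, -2] → minimax = -2
No saddle point (maximin ≠ minimax). Mixed strategy needed.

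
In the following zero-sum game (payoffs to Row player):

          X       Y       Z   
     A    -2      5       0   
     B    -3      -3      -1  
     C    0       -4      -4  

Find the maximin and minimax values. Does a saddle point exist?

Maximin = -2, Minimax = 0, Saddle: False

Work:
Row minimums: [-2, -3, -4] → maximin = -2
Column maximums: [0, 5, 0] → minimax = 0
No saddle point (maximin ≠ minimax). Mixed strategy needed.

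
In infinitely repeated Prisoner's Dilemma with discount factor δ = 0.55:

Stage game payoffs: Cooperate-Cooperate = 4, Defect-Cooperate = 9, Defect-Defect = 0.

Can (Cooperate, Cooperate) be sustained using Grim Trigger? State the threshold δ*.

δ* = 0.5556; since δ = 0.55 < 0.5556, cooperation cannot be sustained

Work:
For Grim Trigger:
Cooperate forever: 4/(1-δ)
Defect then punished: 9 + 0·δ/(1-δ)
Need: 4/(1-δ) ≥ 9 + 0·δ/(1-δ)
Solving: δ ≥ (T-R)/(T-P) = (9-4)/(9-0) = 0.5556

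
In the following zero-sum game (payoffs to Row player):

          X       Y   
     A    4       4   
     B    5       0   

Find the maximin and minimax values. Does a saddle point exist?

Maximin = 4, Minimax = 4, Saddle: True

Work:
Row minimums: [4, 0] → maximin = 4
Column maximums: [5, 4] → minimax = 4
Saddle point exists! Game value = 4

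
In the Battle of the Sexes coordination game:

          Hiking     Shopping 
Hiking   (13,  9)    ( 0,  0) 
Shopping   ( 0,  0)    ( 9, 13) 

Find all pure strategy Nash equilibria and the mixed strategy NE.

Pure NE: (Hiking, Hiking) and (Shopping, Shopping); Mixed NE: p = 0.5909, q = 0.4091

Work:
Check pure NE:
(Hiking, Hiking): (13, 9) - no unilateral deviation beneficial
(Shopping, Shopping): (9, 13) - no unilateral deviation beneficial
Mixed NE: P1 plays Hiking with p = 0.5909, P2 plays Hiking with q = 0.4091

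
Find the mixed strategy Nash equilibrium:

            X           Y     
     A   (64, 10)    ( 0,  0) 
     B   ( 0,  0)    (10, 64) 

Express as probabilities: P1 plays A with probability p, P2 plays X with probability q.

p = 0.8649, q = 0.1351

Work:
Find probabilities that make opponent indifferent:
P2 chooses q to make P1 indifferent between A and B
P1 chooses p to make P2 indifferent between X and Y
Mixed NE: P1 plays (A: 0.8649, B: 0.1351), P2 plays (X: 0.1351, Y: 0.8649)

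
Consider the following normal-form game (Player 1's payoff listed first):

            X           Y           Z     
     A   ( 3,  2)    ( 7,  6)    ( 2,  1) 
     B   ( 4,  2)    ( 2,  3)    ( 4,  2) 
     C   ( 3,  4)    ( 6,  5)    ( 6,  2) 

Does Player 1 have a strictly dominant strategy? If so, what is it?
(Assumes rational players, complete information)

No strictly dominant strategy exists for Player 1

Work:
A strategy strictly dominates another if it gives a strictly higher payoff against every opponent action. Compare each pair of P1's strategies column-by-column:
  A vs B: [3 vs 4, 7 vs 2, 2 vs 4] → A does not strictly dominate B (column X: 3 ≤ 4)
  A vs C: [3 vs 3, 7 vs 6, 2 vs 6] → A does not strictly dominate C (column X: 3 ≤ 3)
  B vs A: [4 vs 3, 2 vs 7, 4 vs 2] → B does not strictly dominate A (column Y: 2 ≤ 7)
  B vs C: [4 vs 3, 2 vs 6, 4 vs 6] → B does not strictly dominate C (column Y: 2 ≤ 6)
  C vs A: [3 vs 3, 6 vs 7, 6 vs 2] → C does not strictly dominate A (column X: 3 ≤ 3)
  C vs B: [3 vs 4, 6 vs 2, 6 vs 4] → C does not strictly dominate B (column X: 3 ≤ 4)
No single strategy strictly dominates all others → no strictly dominant strategy.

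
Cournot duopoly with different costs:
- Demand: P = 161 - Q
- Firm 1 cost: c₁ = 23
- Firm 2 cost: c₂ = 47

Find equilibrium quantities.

q₁* = 54.0, q₂* = 30.0

Work:
Reaction: q₁ = (161 - 23 - q₂)/2
Reaction: q₂ = (161 - 47 - q₁)/2
Solve simultaneously:
q₁* = (161 - 2×23 + 47)/3 = 54.0
q₂* = (161 - 2×47 + 23)/3 = 30.0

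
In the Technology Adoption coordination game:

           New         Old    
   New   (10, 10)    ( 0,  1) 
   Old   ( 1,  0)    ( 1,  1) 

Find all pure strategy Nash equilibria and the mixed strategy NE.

Pure NE: (New, New) and (Old, Old); Mixed NE: p = 0.1, q = 0.1

Work:
Check pure NE:
(New, New): (10, 10) - no unilateral deviation beneficial
(Old, Old): (1, 1) - no unilateral deviation beneficial
Mixed NE: P1 plays New with p = 0.1, P2 plays New with q = 0.1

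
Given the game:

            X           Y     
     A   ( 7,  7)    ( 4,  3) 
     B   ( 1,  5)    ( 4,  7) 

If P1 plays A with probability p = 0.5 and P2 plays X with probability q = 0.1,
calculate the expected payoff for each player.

E[P1] = 4.0, E[P2] = 5.1

Work:
E[P1] = p·q·π₁(A,X) + p·(1-q)·π₁(A,Y) + (1-p)·q·π₁(B,X) + (1-p)·(1-q)·π₁(B,Y)
= 0.5·0.1·7 + 0.5·0.9·4 + 0.5·0.1·1 + 0.5·0.9·4
= 4.0

E[P2] = 5.1 (similar calculation)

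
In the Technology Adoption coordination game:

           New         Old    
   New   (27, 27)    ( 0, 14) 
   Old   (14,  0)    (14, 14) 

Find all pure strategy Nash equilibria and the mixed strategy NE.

Pure NE: (New, New) and (Old, Old); Mixed NE: p = 0.5185, q = 0.5185

Work:
Check pure NE:
(New, New): (27, 27) - no unilateral deviation beneficial
(Old, Old): (14, 14) - no unilateral deviation beneficial
Mixed NE: P1 plays New with p = 0.5185, P2 plays New with q = 0.5185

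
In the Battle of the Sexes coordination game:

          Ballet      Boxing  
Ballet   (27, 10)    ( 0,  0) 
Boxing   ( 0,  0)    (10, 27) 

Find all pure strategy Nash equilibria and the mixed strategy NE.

Pure NE: (Ballet, Ballet) and (Boxing, Boxing); Mixed NE: p = 0.7297, q = 0.2703

Work:
Check pure NE:
(Ballet, Ballet): (27, 10) - no unilateral deviation beneficial
(Boxing, Boxing): (10, 27) - no unilateral deviation beneficial
Mixed NE: P1 plays Ballet with p = 0.7297, P2 plays Ballet with q = 0.2703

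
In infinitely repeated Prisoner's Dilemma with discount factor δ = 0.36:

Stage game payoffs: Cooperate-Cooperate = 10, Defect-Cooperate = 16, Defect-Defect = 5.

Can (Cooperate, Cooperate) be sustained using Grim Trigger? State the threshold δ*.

δ* = 0.5455; since δ = 0.36 < 0.5455, cooperation cannot be sustained

Work:
For Grim Trigger:
Cooperate forever: 10/(1-δ)
Defect then punished: 16 + 5·δ/(1-δ)
Need: 10/(1-δ) ≥ 16 + 5·δ/(1-δ)
Solving: δ ≥ (T-R)/(T-P) = (16-10)/(16-5) = 0.5455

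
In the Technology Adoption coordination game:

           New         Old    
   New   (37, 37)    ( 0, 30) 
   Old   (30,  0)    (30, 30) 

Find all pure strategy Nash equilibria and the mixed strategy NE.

Pure NE: (New, New) and (Old, Old); Mixed NE: p = 0.8108, q = 0.8108

Work:
Check pure NE:
(New, New): (37, 37) - no unilateral deviation beneficial
(Old, Old): (30, 30) - no unilateral deviation beneficial
Mixed NE: P1 plays New with p = 0.8108, P2 plays New with q = 0.8108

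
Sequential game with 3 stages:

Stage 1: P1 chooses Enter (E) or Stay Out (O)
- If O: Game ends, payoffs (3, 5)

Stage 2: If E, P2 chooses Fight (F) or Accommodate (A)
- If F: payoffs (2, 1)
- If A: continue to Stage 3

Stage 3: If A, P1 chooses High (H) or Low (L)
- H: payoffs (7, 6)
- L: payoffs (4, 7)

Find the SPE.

SPE: (E, A, H); Outcome (7, 6)

Work:
Stage 3: P1 chooses H (7 vs 4)
Stage 2: P2: F->1, A->6 (anticipating H). Choose A
Stage 1: P1: O->3, E->7 (anticipating A, H). Choose E
SPE path: E -> A -> H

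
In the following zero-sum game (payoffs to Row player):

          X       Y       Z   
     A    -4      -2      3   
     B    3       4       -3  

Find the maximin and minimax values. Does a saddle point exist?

Maximin = -3, Minimax = 3, Saddle: False

Work:
Row minimums: [-4, -3] → maximin = -3
Column maximums: [3, 4, 3] → minimax = 3
No saddle point (maximin ≠ minimax). Mixed strategy needed.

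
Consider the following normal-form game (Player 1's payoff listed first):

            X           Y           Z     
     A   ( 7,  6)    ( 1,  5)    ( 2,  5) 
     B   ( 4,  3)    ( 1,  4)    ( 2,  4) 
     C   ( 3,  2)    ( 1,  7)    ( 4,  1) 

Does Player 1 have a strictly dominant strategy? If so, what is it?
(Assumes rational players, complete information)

No strictly dominant strategy exists for Player 1

Work:
A strategy strictly dominates another if it gives a strictly higher payoff against every opponent action. Compare each pair of P1's strategies column-by-column:
  A vs B: [7 vs 4, 1 vs 1, 2 vs 2] → A does not strictly dominate B (column Y: 1 ≤ 1)
  A vs C: [7 vs 3, 1 vs 1, 2 vs 4] → A does not strictly dominate C (column Y: 1 ≤ 1)
  B vs A: [4 vs 7, 1 vs 1, 2 vs 2] → B does not strictly dominate A (column X: 4 ≤ 7)
  B vs C: [4 vs 3, 1 vs 1, 2 vs 4] → B does not strictly dominate C (column Y: 1 ≤ 1)
  C vs A: [3 vs 7, 1 vs 1, 4 vs 2] → C does not strictly dominate A (column X: 3 ≤ 7)
  C vs B: [3 vs 4, 1 vs 1, 4 vs 2] → C does not strictly dominate B (column X: 3 ≤ 4)
No single strategy strictly dominates all others → no strictly dominant strategy.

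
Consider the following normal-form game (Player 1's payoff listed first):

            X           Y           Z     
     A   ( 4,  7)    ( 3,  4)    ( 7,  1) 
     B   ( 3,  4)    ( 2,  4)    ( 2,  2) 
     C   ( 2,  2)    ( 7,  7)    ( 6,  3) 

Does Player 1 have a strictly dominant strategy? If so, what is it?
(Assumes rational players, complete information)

No strictly dominant strategy exists for Player 1

Work:
A strategy strictly dominates another if it gives a strictly higher payoff against every opponent action. Compare each pair of P1's strategies column-by-column:
  A vs B: [4 vs 3, 3 vs 2, 7 vs 2] → A strictly dominates B
  A vs C: [4 vs 2, 3 vs 7, 7 vs 6] → A does not strictly dominate C (column Y: 3 ≤ 7)
  B vs A: [3 vs 4, 2 vs 3, 2 vs 7] → B does not strictly dominate A (column X: 3 ≤ 4)
  B vs C: [3 vs 2, 2 vs 7, 2 vs 6] → B does not strictly dominate C (column Y: 2 ≤ 7)
  C vs A: [2 vs 4, 7 vs 3, 6 vs 7] → C does not strictly dominate A (column X: 2 ≤ 4)
  C vs B: [2 vs 3, 7 vs 2, 6 vs 2] → C does not strictly dominate B (column X: 2 ≤ 3)
No single strategy strictly dominates all others → no strictly dominant strategy.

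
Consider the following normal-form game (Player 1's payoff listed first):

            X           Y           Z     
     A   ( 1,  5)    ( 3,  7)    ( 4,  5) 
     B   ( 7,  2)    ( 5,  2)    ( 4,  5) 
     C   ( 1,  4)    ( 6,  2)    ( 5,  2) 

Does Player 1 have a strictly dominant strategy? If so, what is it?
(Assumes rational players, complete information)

No strictly dominant strategy exists for Player 1

Work:
A strategy strictly dominates another if it gives a strictly higher payoff against every opponent action. Compare each pair of P1's strategies column-by-column:
  A vs B: [1 vs 7, 3 vs 5, 4 vs 4] → A does not strictly dominate B (column X: 1 ≤ 7)
  A vs C: [1 vs 1, 3 vs 6, 4 vs 5] → A does not strictly dominate C (column X: 1 ≤ 1)
  B vs A: [7 vs 1, 5 vs 3, 4 vs 4] → B does not strictly dominate A (column Z: 4 ≤ 4)
  B vs C: [7 vs 1, 5 vs 6, 4 vs 5] → B does not strictly dominate C (column Y: 5 ≤ 6)
  C vs A: [1 vs 1, 6 vs 3, 5 vs 4] → C does not strictly dominate A (column X: 1 ≤ 1)
  C vs B: [1 vs 7, 6 vs 5, 5 vs 4] → C does not strictly dominate B (column X: 1 ≤ 7)
No single strategy strictly dominates all others → no strictly dominant strategy.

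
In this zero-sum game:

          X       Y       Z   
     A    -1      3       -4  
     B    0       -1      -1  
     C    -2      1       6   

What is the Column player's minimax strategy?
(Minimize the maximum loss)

Column should play X, value = 0

Work:
Column player minimizes Row's maximum payoff:
Column X: max payoff to Row = 0
Column Y: max payoff to Row = 3
Column Z: max payoff to Row = 6
Minimum is 0, achieved by column X.
Minimax strategy: X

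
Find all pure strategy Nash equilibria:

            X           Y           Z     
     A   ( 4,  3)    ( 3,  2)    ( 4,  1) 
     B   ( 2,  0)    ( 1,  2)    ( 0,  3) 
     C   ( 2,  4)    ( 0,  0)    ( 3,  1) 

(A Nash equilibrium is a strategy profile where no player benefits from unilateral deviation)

Nash equilibrium: (A, X)

Work:
Best responses:
  P1 vs X: payoffs [4, 2, 2] → best response A (payoff 4)
  P1 vs Y: payoffs [3, 1, 0] → best response A (payoff 3)
  P1 vs Z: payoffs [4, 0, 3] → best response A (payoff 4)
  P2 vs A: payoffs [3, 2, 1] → best response X (payoff 3)
  P2 vs B: payoffs [0, 2, 3] → best response Z (payoff 3)
  P2 vs C: payoffs [4, 0, 1] → best response X (payoff 4)
Mutual best responses: (A,X) → Nash equilibria.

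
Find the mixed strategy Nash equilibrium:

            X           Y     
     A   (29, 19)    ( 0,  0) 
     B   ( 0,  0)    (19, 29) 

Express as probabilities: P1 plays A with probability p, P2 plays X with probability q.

p = 0.6042, q = 0.3958

Work:
Find probabilities that make opponent indifferent:
P2 chooses q to make P1 indifferent between A and B
P1 chooses p to make P2 indifferent between X and Y
Mixed NE: P1 plays (A: 0.6042, B: 0.3958), P2 plays (X: 0.3958, Y: 0.6042)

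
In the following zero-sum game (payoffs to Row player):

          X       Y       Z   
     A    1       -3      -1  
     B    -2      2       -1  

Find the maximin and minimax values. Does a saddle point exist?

Maximin = -2, Minimax = -1, Saddle: False

Work:
Row minimums: [-3, -2] → maximin = -2
Column maximums: [1, 2, -1] → minimax = -1
No saddle point (maximin ≠ minimax). Mixed strategy needed.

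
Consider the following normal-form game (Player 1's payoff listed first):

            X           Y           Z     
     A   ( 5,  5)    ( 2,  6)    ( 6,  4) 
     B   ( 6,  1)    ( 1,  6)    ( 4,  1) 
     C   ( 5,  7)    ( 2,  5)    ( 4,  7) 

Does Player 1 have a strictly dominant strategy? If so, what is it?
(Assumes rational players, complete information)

No strictly dominant strategy exists for Player 1

Work:
A strategy strictly dominates another if it gives a strictly higher payoff against every opponent action. Compare each pair of P1's strategies column-by-column:
  A vs B: [5 vs 6, 2 vs 1, 6 vs 4] → A does not strictly dominate B (column X: 5 ≤ 6)
  A vs C: [5 vs 5, 2 vs 2, 6 vs 4] → A does not strictly dominate C (column X: 5 ≤ 5)
  B vs A: [6 vs 5, 1 vs 2, 4 vs 6] → B does not strictly dominate A (column Y: 1 ≤ 2)
  B vs C: [6 vs 5, 1 vs 2, 4 vs 4] → B does not strictly dominate C (column Y: 1 ≤ 2)
  C vs A: [5 vs 5, 2 vs 2, 4 vs 6] → C does not strictly dominate A (column X: 5 ≤ 5)
  C vs B: [5 vs 6, 2 vs 1, 4 vs 4] → C does not strictly dominate B (column X: 5 ≤ 6)
No single strategy strictly dominates all others → no strictly dominant strategy.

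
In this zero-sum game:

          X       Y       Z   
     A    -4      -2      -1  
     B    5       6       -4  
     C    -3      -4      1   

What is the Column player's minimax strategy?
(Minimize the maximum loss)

Column should play Z, value = 1

Work:
Column player minimizes Row's maximum payoff:
Column X: max payoff to Row = 5
Column Y: max payoff to Row = 6
Column Z: max payoff to Row = 1
Minimum is 1, achieved by column Z.
Minimax strategy: Z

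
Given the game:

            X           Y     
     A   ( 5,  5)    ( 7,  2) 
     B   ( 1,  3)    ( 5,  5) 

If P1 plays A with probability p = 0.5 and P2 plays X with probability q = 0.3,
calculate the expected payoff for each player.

E[P1] = 5.1, E[P2] = 3.65

Work:
E[P1] = p·q·π₁(A,X) + p·(1-q)·π₁(A,Y) + (1-p)·q·π₁(B,X) + (1-p)·(1-q)·π₁(B,Y)
= 0.5·0.3·5 + 0.5·0.7·7 + 0.5·0.3·1 + 0.5·0.7·5
= 5.1

E[P2] = 3.65 (similar calculation)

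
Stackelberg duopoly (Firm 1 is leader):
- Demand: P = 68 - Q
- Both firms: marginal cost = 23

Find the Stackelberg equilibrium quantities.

q₁* (leader) = 22.5, q₂* (follower) = 11.25

Work:
Follower's reaction: q₂ = (a - c - q₁)/2
Leader substitutes: π₁ = q₁·(a - q₁ - (a-c-q₁)/2 - c)
FOC: q₁* = (68 - 23)/2 = 22.50
Then: q₂* = (68 - 23 - 22.5)/2 = 11.25
Leader has first-mover advantage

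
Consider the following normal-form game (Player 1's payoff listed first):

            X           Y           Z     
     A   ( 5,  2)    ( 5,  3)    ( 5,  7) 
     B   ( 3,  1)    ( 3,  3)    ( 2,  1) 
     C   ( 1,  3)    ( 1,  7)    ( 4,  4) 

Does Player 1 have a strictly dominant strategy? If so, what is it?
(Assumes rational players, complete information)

Yes, Player 1's strictly dominant strategy is A

Work:
A strategy strictly dominates another if it gives a strictly higher payoff against every opponent action. Compare each pair of P1's strategies column-by-column:
  A vs B: [5 vs 3, 5 vs 3, 5 vs 2] → A strictly dominates B
  A vs C: [5 vs 1, 5 vs 1, 5 vs 4] → A strictly dominates C
  B vs A: [3 vs 5, 3 vs 5, 2 vs 5] → B does not strictly dominate A (column X: 3 ≤ 5)
  B vs C: [3 vs 1, 3 vs 1, 2 vs 4] → B does not strictly dominate C (column Z: 2 ≤ 4)
  C vs A: [1 vs 5, 1 vs 5, 4 vs 5] → C does not strictly dominate A (column X: 1 ≤ 5)
  C vs B: [1 vs 3, 1 vs 3, 4 vs 2] → C does not strictly dominate B (column X: 1 ≤ 3)
A strictly dominates every other strategy → strictly dominant.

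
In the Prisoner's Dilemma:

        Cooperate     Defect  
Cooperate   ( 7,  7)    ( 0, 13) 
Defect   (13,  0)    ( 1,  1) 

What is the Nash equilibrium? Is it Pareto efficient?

(Defect, Defect) is NE; not Pareto efficient

Work:
Defect dominates Cooperate for both players:
If P2 cooperates: Defect (13) > Cooperate (7)
If P2 defects: Defect (1) > Cooperate (0)
NE: (Defect, Defect) with payoff (1, 1)
But (Cooperate, Cooperate) = (7, 7) Pareto dominates (1, 1)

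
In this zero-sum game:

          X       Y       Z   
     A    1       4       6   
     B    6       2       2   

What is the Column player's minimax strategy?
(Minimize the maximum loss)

Column should play Y, value = 4

Work:
Column player minimizes Row's maximum payoff:
Column X: max payoff to Row = 6
Column Y: max payoff to Row = 4
Column Z: max payoff to Row = 6
Minimum is 4, achieved by column Y.
Minimax strategy: Y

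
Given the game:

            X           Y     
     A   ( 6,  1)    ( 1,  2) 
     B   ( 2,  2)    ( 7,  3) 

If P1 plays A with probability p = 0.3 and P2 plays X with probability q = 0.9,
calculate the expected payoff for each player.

E[P1] = 3.4, E[P2] = 1.8

Work:
E[P1] = p·q·π₁(A,X) + p·(1-q)·π₁(A,Y) + (1-p)·q·π₁(B,X) + (1-p)·(1-q)·π₁(B,Y)
= 0.3·0.9·6 + 0.3·0.1·1 + 0.7·0.9·2 + 0.7·0.1·7
= 3.4

E[P2] = 1.8 (similar calculation)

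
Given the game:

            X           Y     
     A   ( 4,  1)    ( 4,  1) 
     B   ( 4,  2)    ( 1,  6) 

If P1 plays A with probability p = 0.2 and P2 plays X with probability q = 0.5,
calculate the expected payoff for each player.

E[P1] = 2.8, E[P2] = 3.4

Work:
E[P1] = p·q·π₁(A,X) + p·(1-q)·π₁(A,Y) + (1-p)·q·π₁(B,X) + (1-p)·(1-q)·π₁(B,Y)
= 0.2·0.5·4 + 0.2·0.5·4 + 0.8·0.5·4 + 0.8·0.5·1
= 2.8

E[P2] = 3.4 (similar calculation)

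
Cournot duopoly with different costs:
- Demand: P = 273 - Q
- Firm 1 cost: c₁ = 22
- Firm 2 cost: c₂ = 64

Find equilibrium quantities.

q₁* = 97.67, q₂* = 55.67

Work:
Reaction: q₁ = (273 - 22 - q₂)/2
Reaction: q₂ = (273 - 64 - q₁)/2
Solve simultaneously:
q₁* = (273 - 2×22 + 64)/3 = 97.67
q₂* = (273 - 2×64 + 22)/3 = 55.67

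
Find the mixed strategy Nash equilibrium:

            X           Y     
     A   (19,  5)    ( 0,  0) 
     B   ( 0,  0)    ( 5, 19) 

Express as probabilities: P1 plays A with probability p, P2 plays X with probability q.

p = 0.7917, q = 0.2083

Work:
Find probabilities that make opponent indifferent:
P2 chooses q to make P1 indifferent between A and B
P1 chooses p to make P2 indifferent between X and Y
Mixed NE: P1 plays (A: 0.7917, B: 0.2083), P2 plays (X: 0.2083, Y: 0.7917)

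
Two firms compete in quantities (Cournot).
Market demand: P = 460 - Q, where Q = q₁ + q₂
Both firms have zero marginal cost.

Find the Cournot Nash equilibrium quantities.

q₁* = q₂* = 153.33; P* = 153.33

Work:
Profit: π_i = P·q_i = (a - q_i - q_j)·q_i
FOC: ∂π_i/∂q_i = a - 2q_i - q_j = 0
Reaction function: q_i = (460 - q_j)/2
Symmetry: q* = 460/3 = 153.33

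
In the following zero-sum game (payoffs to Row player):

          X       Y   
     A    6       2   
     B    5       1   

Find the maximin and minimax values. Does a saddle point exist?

Maximin = 2, Minimax = 2, Saddle: True

Work:
Row minimums: [2, 1] → maximin = 2
Column maximums: [6, 2] → minimax = 2
Saddle point exists! Game value = 2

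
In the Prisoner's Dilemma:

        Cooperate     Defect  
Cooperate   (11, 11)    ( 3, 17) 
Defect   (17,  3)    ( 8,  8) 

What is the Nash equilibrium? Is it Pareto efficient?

(Defect, Defect) is NE; not Pareto efficient

Work:
Defect dominates Cooperate for both players:
If P2 cooperates: Defect (17) > Cooperate (11)
If P2 defects: Defect (8) > Cooperate (3)
NE: (Defect, Defect) with payoff (8, 8)
But (Cooperate, Cooperate) = (11, 11) Pareto dominates (8, 8)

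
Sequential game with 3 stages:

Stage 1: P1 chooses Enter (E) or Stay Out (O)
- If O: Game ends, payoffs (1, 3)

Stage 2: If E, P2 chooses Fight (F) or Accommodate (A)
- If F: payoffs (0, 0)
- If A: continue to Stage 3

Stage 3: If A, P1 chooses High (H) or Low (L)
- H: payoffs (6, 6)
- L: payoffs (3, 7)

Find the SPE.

SPE: (E, A, H); Outcome (6, 6)

Work:
Stage 3: P1 chooses H (6 vs 3)
Stage 2: P2: F->0, A->6 (anticipating H). Choose A
Stage 1: P1: O->1, E->6 (anticipating A, H). Choose E
SPE path: E -> A -> H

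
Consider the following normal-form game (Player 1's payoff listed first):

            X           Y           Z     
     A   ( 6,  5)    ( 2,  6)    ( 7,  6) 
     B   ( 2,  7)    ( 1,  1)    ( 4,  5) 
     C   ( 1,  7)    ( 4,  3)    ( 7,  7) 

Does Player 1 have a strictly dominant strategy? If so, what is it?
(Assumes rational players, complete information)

No strictly dominant strategy exists for Player 1

Work:
A strategy strictly dominates another if it gives a strictly higher payoff against every opponent action. Compare each pair of P1's strategies column-by-column:
  A vs B: [6 vs 2, 2 vs 1, 7 vs 4] → A strictly dominates B
  A vs C: [6 vs 1, 2 vs 4, 7 vs 7] → A does not strictly dominate C (column Y: 2 ≤ 4)
  B vs A: [2 vs 6, 1 vs 2, 4 vs 7] → B does not strictly dominate A (column X: 2 ≤ 6)
  B vs C: [2 vs 1, 1 vs 4, 4 vs 7] → B does not strictly dominate C (column Y: 1 ≤ 4)
  C vs A: [1 vs 6, 4 vs 2, 7 vs 7] → C does not strictly dominate A (column X: 1 ≤ 6)
  C vs B: [1 vs 2, 4 vs 1, 7 vs 4] → C does not strictly dominate B (column X: 1 ≤ 2)
No single strategy strictly dominates all others → no strictly dominant strategy.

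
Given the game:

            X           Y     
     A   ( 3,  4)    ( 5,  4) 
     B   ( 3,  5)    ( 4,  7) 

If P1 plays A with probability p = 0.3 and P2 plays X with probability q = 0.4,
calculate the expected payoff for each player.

E[P1] = 3.78, E[P2] = 5.54

Work:
E[P1] = p·q·π₁(A,X) + p·(1-q)·π₁(A,Y) + (1-p)·q·π₁(B,X) + (1-p)·(1-q)·π₁(B,Y)
= 0.3·0.4·3 + 0.3·0.6·5 + 0.7·0.4·3 + 0.7·0.6·4
= 3.78

E[P2] = 5.54 (similar calculation)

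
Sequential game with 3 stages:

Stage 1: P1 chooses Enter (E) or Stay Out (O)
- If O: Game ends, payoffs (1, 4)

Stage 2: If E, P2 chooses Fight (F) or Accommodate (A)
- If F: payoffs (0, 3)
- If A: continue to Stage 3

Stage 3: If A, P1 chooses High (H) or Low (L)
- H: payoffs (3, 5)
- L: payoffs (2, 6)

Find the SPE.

SPE: (E, A, H); Outcome (3, 5)

Work:
Stage 3: P1 chooses H (3 vs 2)
Stage 2: P2: F->3, A->5 (anticipating H). Choose A
Stage 1: P1: O->1, E->3 (anticipating A, H). Choose E
SPE path: E -> A -> H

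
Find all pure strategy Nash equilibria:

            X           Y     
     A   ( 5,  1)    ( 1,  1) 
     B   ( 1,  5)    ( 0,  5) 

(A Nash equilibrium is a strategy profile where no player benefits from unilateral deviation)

Nash equilibrium: (A, X), (A, Y)

Work:
Best responses:
  P1 vs X: payoffs [5, 1] → best response A (payoff 5)
  P1 vs Y: payoffs [1, 0] → best response A (payoff 1)
  P2 vs A: payoffs [1, 1] → best response X/Y (payoff 1)
  P2 vs B: payoffs [5, 5] → best response X/Y (payoff 5)
Mutual best responses: (A,X), (A,Y) → Nash equilibria.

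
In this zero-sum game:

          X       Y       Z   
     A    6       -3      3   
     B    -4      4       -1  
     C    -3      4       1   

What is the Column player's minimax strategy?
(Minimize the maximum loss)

Column should play Z, value = 3

Work:
Column player minimizes Row's maximum payoff:
Column X: max payoff to Row = 6
Column Y: max payoff to Row = 4
Column Z: max payoff to Row = 3
Minimum is 3, achieved by column Z.
Minimax strategy: Z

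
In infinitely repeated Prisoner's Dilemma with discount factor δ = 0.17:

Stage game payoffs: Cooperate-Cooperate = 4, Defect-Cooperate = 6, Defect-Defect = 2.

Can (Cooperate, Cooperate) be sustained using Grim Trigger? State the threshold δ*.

δ* = 0.5; since δ = 0.17 < 0.5, cooperation cannot be sustained

Work:
For Grim Trigger:
Cooperate forever: 4/(1-δ)
Defect then punished: 6 + 2·δ/(1-δ)
Need: 4/(1-δ) ≥ 6 + 2·δ/(1-δ)
Solving: δ ≥ (T-R)/(T-P) = (6-4)/(6-2) = 0.5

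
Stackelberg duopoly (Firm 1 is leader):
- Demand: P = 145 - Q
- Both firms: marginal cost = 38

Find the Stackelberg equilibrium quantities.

q₁* (leader) = 53.5, q₂* (follower) = 26.75

Work:
Follower's reaction: q₂ = (a - c - q₁)/2
Leader substitutes: π₁ = q₁·(a - q₁ - (a-c-q₁)/2 - c)
FOC: q₁* = (145 - 38)/2 = 53.50
Then: q₂* = (145 - 38 - 53.5)/2 = 26.75
Leader has first-mover advantage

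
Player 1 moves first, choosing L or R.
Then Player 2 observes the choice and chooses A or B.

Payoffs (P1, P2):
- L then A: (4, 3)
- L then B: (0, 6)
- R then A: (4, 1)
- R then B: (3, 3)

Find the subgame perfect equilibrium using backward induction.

P1 plays R, P2 plays B after L and B after R; Payoff (3, 3)

Work:
Backward induction:
After L: P2 chooses B → P1 gets 0
After R: P2 chooses B → P1 gets 3
P1 chooses R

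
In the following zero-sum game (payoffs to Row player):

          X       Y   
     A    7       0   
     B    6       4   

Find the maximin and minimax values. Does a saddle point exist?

Maximin = 4, Minimax = 4, Saddle: True

Work:
Row minimums: [0, 4] → maximin = 4
Column maximums: [7, 4] → minimax = 4
Saddle point exists! Game value = 4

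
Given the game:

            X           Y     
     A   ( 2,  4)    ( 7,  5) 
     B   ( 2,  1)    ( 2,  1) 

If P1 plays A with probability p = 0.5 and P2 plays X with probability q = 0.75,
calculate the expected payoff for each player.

E[P1] = 2.625, E[P2] = 2.625

Work:
E[P1] = p·q·π₁(A,X) + p·(1-q)·π₁(A,Y) + (1-p)·q·π₁(B,X) + (1-p)·(1-q)·π₁(B,Y)
= 0.5·0.75·2 + 0.5·0.25·7 + 0.5·0.75·2 + 0.5·0.25·2
= 2.625

E[P2] = 2.625 (similar calculation)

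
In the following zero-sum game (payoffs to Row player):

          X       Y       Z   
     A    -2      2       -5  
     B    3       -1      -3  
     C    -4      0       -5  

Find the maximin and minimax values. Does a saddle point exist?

Maximin = -3, Minimax = -3, Saddle: True

Work:
Row minimums: [-5, -3, -5] → maximin = -3
Column maximums: [3, 2, -3] → minimax = -3
Saddle point exists! Game value = -3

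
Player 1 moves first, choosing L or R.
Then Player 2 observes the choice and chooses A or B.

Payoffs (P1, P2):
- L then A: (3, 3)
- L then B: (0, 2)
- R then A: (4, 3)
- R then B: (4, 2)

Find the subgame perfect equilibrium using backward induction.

P1 plays R, P2 plays A after L and A after R; Payoff (4, 3)

Work:
Backward induction:
After L: P2 chooses A → P1 gets 3
After R: P2 chooses A → P1 gets 4
P1 chooses R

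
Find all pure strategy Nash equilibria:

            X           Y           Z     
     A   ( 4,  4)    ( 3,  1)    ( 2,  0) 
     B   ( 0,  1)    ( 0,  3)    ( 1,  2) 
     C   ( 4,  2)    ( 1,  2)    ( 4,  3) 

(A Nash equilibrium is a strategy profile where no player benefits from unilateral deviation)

Nash equilibrium: (A, X), (C, Z)

Work:
Best responses:
  P1 vs X: payoffs [4, 0, 4] → best response A/C (payoff 4)
  P1 vs Y: payoffs [3, 0, 1] → best response A (payoff 3)
  P1 vs Z: payoffs [2, 1, 4] → best response C (payoff 4)
  P2 vs A: payoffs [4, 1, 0] → best response X (payoff 4)
  P2 vs B: payoffs [1, 3, 2] → best response Y (payoff 3)
  P2 vs C: payoffs [2, 2, 3] → best response Z (payoff 3)
Mutual best responses: (A,X), (C,Z) → Nash equilibria.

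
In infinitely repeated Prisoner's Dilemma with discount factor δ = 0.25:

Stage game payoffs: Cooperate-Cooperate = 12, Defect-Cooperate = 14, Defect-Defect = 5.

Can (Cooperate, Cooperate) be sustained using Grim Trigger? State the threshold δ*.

δ* = 0.2222; since δ = 0.25 ≥ 0.2222, cooperation can be sustained

Work:
For Grim Trigger:
Cooperate forever: 12/(1-δ)
Defect then punished: 14 + 5·δ/(1-δ)
Need: 12/(1-δ) ≥ 14 + 5·δ/(1-δ)
Solving: δ ≥ (T-R)/(T-P) = (14-12)/(14-5) = 0.2222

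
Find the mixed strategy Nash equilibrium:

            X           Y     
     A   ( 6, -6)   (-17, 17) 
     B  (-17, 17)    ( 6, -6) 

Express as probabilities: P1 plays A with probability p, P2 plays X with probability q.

p = 0.5, q = 0.5

Work:
Find probabilities that make opponent indifferent:
P2 chooses q to make P1 indifferent between A and B
P1 chooses p to make P2 indifferent between X and Y
Mixed NE: P1 plays (A: 0.5, B: 0.5), P2 plays (X: 0.5, Y: 0.5)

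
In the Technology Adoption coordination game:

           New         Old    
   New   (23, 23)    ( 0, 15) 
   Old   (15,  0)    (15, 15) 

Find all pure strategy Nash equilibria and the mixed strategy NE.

Pure NE: (New, New) and (Old, Old); Mixed NE: p = 0.6522, q = 0.6522

Work:
Check pure NE:
(New, New): (23, 23) - no unilateral deviation beneficial
(Old, Old): (15, 15) - no unilateral deviation beneficial
Mixed NE: P1 plays New with p = 0.6522, P2 plays New with q = 0.6522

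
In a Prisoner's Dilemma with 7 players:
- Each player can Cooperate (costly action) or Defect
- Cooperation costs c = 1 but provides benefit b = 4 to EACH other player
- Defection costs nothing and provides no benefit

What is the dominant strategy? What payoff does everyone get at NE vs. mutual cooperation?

Dominant: Defect; NE payoff = 0; Coop payoff = 23

Work:
Defect dominates (saves cost c = 1, benefit to others is external)
NE: All defect → everyone gets 0
If all cooperate: each receives (6)×4 - 1 = 23
Social dilemma: 23 > 0 but NE gives 0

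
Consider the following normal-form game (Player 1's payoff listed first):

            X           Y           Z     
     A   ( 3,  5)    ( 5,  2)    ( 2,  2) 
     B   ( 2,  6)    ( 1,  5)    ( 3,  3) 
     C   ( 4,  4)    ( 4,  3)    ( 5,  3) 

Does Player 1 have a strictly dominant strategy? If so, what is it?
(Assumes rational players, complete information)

No strictly dominant strategy exists for Player 1

Work:
A strategy strictly dominates another if it gives a strictly higher payoff against every opponent action. Compare each pair of P1's strategies column-by-column:
  A vs B: [3 vs 2, 5 vs 1, 2 vs 3] → A does not strictly dominate B (column Z: 2 ≤ 3)
  A vs C: [3 vs 4, 5 vs 4, 2 vs 5] → A does not strictly dominate C (column X: 3 ≤ 4)
  B vs A: [2 vs 3, 1 vs 5, 3 vs 2] → B does not strictly dominate A (column X: 2 ≤ 3)
  B vs C: [2 vs 4, 1 vs 4, 3 vs 5] → B does not strictly dominate C (column X: 2 ≤ 4)
  C vs A: [4 vs 3, 4 vs 5, 5 vs 2] → C does not strictly dominate A (column Y: 4 ≤ 5)
  C vs B: [4 vs 2, 4 vs 1, 5 vs 3] → C strictly dominates B
No single strategy strictly dominates all others → no strictly dominant strategy.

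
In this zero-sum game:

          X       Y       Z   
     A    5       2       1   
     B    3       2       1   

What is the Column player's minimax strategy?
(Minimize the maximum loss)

Column should play Z, value = 1

Work:
Column player minimizes Row's maximum payoff:
Column X: max payoff to Row = 5
Column Y: max payoff to Row = 2
Column Z: max payoff to Row = 1
Minimum is 1, achieved by column Z.
Minimax strategy: Z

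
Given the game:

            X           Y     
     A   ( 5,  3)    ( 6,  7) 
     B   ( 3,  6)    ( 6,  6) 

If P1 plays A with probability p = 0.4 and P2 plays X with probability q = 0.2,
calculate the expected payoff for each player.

E[P1] = 5.56, E[P2] = 6.08

Work:
E[P1] = p·q·π₁(A,X) + p·(1-q)·π₁(A,Y) + (1-p)·q·π₁(B,X) + (1-p)·(1-q)·π₁(B,Y)
= 0.4·0.2·5 + 0.4·0.8·6 + 0.6·0.2·3 + 0.6·0.8·6
= 5.56

E[P2] = 6.08 (similar calculation)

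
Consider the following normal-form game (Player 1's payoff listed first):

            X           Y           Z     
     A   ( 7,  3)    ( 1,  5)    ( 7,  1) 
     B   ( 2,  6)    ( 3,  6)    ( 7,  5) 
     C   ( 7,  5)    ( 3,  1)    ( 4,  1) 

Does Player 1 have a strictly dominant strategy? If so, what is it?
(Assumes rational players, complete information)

No strictly dominant strategy exists for Player 1

Work:
A strategy strictly dominates another if it gives a strictly higher payoff against every opponent action. Compare each pair of P1's strategies column-by-column:
  A vs B: [7 vs 2, 1 vs 3, 7 vs 7] → A does not strictly dominate B (column Y: 1 ≤ 3)
  A vs C: [7 vs 7, 1 vs 3, 7 vs 4] → A does not strictly dominate C (column X: 7 ≤ 7)
  B vs A: [2 vs 7, 3 vs 1, 7 vs 7] → B does not strictly dominate A (column X: 2 ≤ 7)
  B vs C: [2 vs 7, 3 vs 3, 7 vs 4] → B does not strictly dominate C (column X: 2 ≤ 7)
  C vs A: [7 vs 7, 3 vs 1, 4 vs 7] → C does not strictly dominate A (column X: 7 ≤ 7)
  C vs B: [7 vs 2, 3 vs 3, 4 vs 7] → C does not strictly dominate B (column Y: 3 ≤ 3)
No single strategy strictly dominates all others → no strictly dominant strategy.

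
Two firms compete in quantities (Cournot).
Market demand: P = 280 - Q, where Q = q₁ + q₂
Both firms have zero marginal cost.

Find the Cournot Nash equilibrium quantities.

q₁* = q₂* = 93.33; P* = 93.33

Work:
Profit: π_i = P·q_i = (a - q_i - q_j)·q_i
FOC: ∂π_i/∂q_i = a - 2q_i - q_j = 0
Reaction function: q_i = (280 - q_j)/2
Symmetry: q* = 280/3 = 93.33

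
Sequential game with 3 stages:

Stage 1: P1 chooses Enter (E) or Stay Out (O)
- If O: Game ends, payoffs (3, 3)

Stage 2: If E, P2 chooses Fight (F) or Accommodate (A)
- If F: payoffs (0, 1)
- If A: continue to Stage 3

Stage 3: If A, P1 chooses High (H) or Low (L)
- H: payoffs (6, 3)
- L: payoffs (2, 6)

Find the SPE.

SPE: (E, A, H); Outcome (6, 3)

Work:
Stage 3: P1 chooses H (6 vs 2)
Stage 2: P2: F->1, A->3 (anticipating H). Choose A
Stage 1: P1: O->3, E->6 (anticipating A, H). Choose E
SPE path: E -> A -> H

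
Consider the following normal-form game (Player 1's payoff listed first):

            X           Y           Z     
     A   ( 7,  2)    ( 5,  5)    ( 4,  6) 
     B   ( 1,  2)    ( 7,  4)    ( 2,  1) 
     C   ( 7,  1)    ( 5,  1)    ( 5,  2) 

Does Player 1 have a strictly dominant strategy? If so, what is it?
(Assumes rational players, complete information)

No strictly dominant strategy exists for Player 1

Work:
A strategy strictly dominates another if it gives a strictly higher payoff against every opponent action. Compare each pair of P1's strategies column-by-column:
  A vs B: [7 vs 1, 5 vs 7, 4 vs 2] → A does not strictly dominate B (column Y: 5 ≤ 7)
  A vs C: [7 vs 7, 5 vs 5, 4 vs 5] → A does not strictly dominate C (column X: 7 ≤ 7)
  B vs A: [1 vs 7, 7 vs 5, 2 vs 4] → B does not strictly dominate A (column X: 1 ≤ 7)
  B vs C: [1 vs 7, 7 vs 5, 2 vs 5] → B does not strictly dominate C (column X: 1 ≤ 7)
  C vs A: [7 vs 7, 5 vs 5, 5 vs 4] → C does not strictly dominate A (column X: 7 ≤ 7)
  C vs B: [7 vs 1, 5 vs 7, 5 vs 2] → C does not strictly dominate B (column Y: 5 ≤ 7)
No single strategy strictly dominates all others → no strictly dominant strategy.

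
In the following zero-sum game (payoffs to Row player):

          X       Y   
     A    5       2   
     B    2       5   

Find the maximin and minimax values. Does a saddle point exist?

Maximin = 2, Minimax = 5, Saddle: False

Work:
Row minimums: [2, 2] → maximin = 2
Column maximums: [5, 5] → minimax = 5
No saddle point (maximin ≠ minimax). Mixed strategy needed.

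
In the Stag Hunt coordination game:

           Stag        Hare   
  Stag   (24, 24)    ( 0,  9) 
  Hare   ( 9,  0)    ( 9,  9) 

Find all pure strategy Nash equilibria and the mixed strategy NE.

Pure NE: (Stag, Stag) and (Hare, Hare); Mixed NE: p = 0.375, q = 0.375

Work:
Check pure NE:
(Stag, Stag): (24, 24) - no unilateral deviation beneficial
(Hare, Hare): (9, 9) - no unilateral deviation beneficial
Mixed NE: P1 plays Stag with p = 0.375, P2 plays Stag with q = 0.375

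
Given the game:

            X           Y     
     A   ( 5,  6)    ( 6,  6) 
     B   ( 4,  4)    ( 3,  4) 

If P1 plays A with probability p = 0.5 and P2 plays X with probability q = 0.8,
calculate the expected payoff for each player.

E[P1] = 4.5, E[P2] = 5.0

Work:
E[P1] = p·q·π₁(A,X) + p·(1-q)·π₁(A,Y) + (1-p)·q·π₁(B,X) + (1-p)·(1-q)·π₁(B,Y)
= 0.5·0.8·5 + 0.5·0.2·6 + 0.5·0.8·4 + 0.5·0.2·3
= 4.5

E[P2] = 5.0 (similar calculation)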